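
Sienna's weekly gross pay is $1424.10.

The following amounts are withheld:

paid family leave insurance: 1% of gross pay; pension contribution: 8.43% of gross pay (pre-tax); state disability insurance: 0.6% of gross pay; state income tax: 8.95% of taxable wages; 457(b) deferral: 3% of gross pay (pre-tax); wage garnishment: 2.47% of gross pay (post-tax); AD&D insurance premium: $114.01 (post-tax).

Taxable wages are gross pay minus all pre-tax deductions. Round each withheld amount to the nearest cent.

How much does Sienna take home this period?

$976.47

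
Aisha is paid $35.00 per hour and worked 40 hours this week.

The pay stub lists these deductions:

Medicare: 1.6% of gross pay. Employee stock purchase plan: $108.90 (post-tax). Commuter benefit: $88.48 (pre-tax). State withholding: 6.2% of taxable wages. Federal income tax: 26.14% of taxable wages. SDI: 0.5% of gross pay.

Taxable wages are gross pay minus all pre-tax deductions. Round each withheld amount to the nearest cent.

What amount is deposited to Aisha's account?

Gross pay: 40 × $35.00 = $1,400.00
Commuter benefit: $88.48
Taxable wages = $1,400.00 − $88.48 = $1,311.52
State withholding: $1,311.52 × 0.062 = $81.31
Federal income tax: $1,311.52 × 0.2614 = $342.83
SDI: $1,400.00 × 0.005 = $7.00
Medicare: $1,400.00 × 0.016 = $22.40
Employee stock purchase plan: $108.90
Total deductions = $88.48 + $81.31 + $342.83 + $7.00 + $22.40 + $108.90 = $650.92
Net pay = $1,400.00 − $650.92 = $749.08

$749.08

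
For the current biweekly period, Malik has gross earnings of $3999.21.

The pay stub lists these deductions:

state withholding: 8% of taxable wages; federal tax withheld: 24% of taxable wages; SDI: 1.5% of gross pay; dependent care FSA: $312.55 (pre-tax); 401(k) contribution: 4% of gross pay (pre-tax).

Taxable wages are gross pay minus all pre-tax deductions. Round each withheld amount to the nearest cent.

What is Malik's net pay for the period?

$2338.15

401(k) contribution: $3999.21 × 0.04 = $159.97
Dependent care FSA: $312.55
Pre-tax total = $159.97 + $312.55 = $472.52
Taxable wages = $3999.21 − $472.52 = $3526.69
State withholding: $3526.69 × 0.08 = $282.14
Federal tax withheld: $3526.69 × 0.24 = $846.41
SDI: $3999.21 × 0.015 = $59.99
Total deductions = $159.97 + $312.55 + $282.14 + $846.41 + $59.99 = $1661.06
Net pay = $3999.21 − $1661.06 = $2338.15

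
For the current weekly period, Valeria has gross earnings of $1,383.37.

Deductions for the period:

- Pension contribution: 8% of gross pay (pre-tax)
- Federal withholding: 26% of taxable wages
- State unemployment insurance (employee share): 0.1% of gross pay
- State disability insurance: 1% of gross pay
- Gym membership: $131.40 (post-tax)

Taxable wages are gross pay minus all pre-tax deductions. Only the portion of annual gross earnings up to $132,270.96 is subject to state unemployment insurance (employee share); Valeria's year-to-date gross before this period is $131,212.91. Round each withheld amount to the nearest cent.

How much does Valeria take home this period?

$795.51

Pension contribution: $1,383.37 × 0.08 = $110.67
Taxable wages = $1,383.37 − $110.67 = $1,272.70
Federal withholding: $1,272.70 × 0.26 = $330.90
State disability insurance: $1,383.37 × 0.01 = $13.83
State unemployment insurance (employee share): only $132,270.96 − $131,212.91 = $1,058.05 of this check is subject → $1,058.05 × 0.001 = $1.06
Gym membership: $131.40
Total deductions = $110.67 + $330.90 + $13.83 + $1.06 + $131.40 = $587.86
Net pay = $1,383.37 − $587.86 = $795.51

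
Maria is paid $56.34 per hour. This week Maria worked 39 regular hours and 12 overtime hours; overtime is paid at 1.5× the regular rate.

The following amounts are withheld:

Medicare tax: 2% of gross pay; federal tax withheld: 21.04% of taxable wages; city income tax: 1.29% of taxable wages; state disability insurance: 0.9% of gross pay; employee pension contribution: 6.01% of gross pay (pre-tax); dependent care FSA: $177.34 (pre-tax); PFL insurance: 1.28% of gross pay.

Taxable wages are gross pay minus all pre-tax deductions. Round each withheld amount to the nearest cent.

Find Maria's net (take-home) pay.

$2072.40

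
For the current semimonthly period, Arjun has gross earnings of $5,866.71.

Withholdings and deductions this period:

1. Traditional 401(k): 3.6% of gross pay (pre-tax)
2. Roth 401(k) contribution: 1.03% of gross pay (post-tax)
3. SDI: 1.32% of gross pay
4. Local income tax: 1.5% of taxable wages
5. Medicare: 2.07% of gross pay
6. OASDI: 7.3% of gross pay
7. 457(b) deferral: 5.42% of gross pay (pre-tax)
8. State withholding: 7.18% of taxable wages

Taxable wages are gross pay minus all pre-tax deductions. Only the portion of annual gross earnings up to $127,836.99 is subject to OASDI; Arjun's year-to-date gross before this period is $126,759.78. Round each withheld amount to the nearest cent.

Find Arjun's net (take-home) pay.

Traditional 401(k): $5,866.71 × 0.036 = $211.20
457(b) deferral: $5,866.71 × 0.0542 = $317.98
Pre-tax total = $211.20 + $317.98 = $529.18
Taxable wages = $5,866.71 − $529.18 = $5,337.53
State withholding: $5,337.53 × 0.0718 = $383.23
Local income tax: $5,337.53 × 0.015 = $80.06
SDI: $5,866.71 × 0.0132 = $77.44
OASDI: only $127,836.99 − $126,759.78 = $1,077.21 of this check is subject → $1,077.21 × 0.073 = $78.64
Medicare: $5,866.71 × 0.0207 = $121.44
Roth 401(k) contribution: $5,866.71 × 0.0103 = $60.43
Total deductions = $211.20 + $317.98 + $383.23 + $80.06 + $77.44 + $78.64 + $121.44 + $60.43 = $1,330.42
Net pay = $5,866.71 − $1,330.42 = $4,536.29

$4,536.29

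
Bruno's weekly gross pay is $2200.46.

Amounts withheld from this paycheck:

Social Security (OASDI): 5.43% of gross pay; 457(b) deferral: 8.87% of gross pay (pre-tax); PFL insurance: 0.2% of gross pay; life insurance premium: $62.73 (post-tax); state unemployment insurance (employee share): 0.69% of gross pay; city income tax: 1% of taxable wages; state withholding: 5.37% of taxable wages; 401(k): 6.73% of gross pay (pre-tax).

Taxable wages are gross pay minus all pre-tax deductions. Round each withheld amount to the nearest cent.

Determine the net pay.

401(k): $2200.46 × 0.0673 = $148.09
457(b) deferral: $2200.46 × 0.0887 = $195.18
Pre-tax total = $148.09 + $195.18 = $343.27
Taxable wages = $2200.46 − $343.27 = $1857.19
State withholding: $1857.19 × 0.0537 = $99.73
City income tax: $1857.19 × 0.01 = $18.57
Social Security (OASDI): $2200.46 × 0.0543 = $119.48
PFL insurance: $2200.46 × 0.002 = $4.40
State unemployment insurance (employee share): $2200.46 × 0.0069 = $15.18
Life insurance premium: $62.73
Total deductions = $148.09 + $195.18 + $99.73 + $18.57 + $119.48 + $4.40 + $15.18 + $62.73 = $663.36
Net pay = $2200.46 − $663.36 = $1537.10

$1537.10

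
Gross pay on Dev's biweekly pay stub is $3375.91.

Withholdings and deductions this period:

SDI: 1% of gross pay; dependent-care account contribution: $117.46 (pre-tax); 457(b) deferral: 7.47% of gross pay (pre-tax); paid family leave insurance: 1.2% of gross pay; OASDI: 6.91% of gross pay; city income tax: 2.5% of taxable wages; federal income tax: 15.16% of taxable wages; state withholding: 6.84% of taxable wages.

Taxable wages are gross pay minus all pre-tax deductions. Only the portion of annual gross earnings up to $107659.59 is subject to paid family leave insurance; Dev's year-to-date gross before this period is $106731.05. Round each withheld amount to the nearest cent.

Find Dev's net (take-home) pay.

$1991.55

Dependent-care account contribution: $117.46
457(b) deferral: $3375.91 × 0.0747 = $252.18
Pre-tax total = $117.46 + $252.18 = $369.64
Taxable wages = $3375.91 − $369.64 = $3006.27
City income tax: $3006.27 × 0.025 = $75.16
State withholding: $3006.27 × 0.0684 = $205.63
Federal income tax: $3006.27 × 0.1516 = $455.75
Paid family leave insurance: only $107659.59 − $106731.05 = $928.54 of this check is subject → $928.54 × 0.012 = $11.14
SDI: $3375.91 × 0.01 = $33.76
OASDI: $3375.91 × 0.0691 = $233.28
Total deductions = $117.46 + $252.18 + $75.16 + $205.63 + $455.75 + $11.14 + $33.76 + $233.28 = $1384.36
Net pay = $3375.91 − $1384.36 = $1991.55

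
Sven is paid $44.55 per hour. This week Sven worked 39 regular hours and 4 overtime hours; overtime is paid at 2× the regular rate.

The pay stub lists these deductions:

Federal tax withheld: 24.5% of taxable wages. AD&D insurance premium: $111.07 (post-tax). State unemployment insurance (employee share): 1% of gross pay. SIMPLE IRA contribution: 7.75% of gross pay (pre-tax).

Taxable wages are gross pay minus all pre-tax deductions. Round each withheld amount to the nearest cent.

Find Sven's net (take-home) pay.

Regular pay: 39 × $44.55 = $1,737.45
Overtime pay: 4 × $44.55 × 2 = $356.40
Gross pay = $1,737.45 + $356.40 = $2,093.85
SIMPLE IRA contribution: $2,093.85 × 0.0775 = $162.27
Taxable wages = $2,093.85 − $162.27 = $1,931.58
Federal tax withheld: $1,931.58 × 0.245 = $473.24
State unemployment insurance (employee share): $2,093.85 × 0.01 = $20.94
AD&D insurance premium: $111.07
Total deductions = $162.27 + $473.24 + $20.94 + $111.07 = $767.52
Net pay = $2,093.85 − $767.52 = $1,326.33

$1,326.33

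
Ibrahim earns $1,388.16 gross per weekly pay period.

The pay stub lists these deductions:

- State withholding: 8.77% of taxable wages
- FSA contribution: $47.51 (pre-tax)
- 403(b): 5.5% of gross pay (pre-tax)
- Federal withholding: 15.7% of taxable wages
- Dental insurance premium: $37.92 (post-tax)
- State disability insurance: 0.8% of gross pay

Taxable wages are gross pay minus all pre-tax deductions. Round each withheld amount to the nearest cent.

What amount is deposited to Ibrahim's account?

$905.89

FSA contribution: $47.51
403(b): $1,388.16 × 0.055 = $76.35
Pre-tax total = $47.51 + $76.35 = $123.86
Taxable wages = $1,388.16 − $123.86 = $1,264.30
State withholding: $1,264.30 × 0.0877 = $110.88
Federal withholding: $1,264.30 × 0.157 = $198.50
State disability insurance: $1,388.16 × 0.008 = $11.11
Dental insurance premium: $37.92
Total deductions = $47.51 + $76.35 + $110.88 + $198.50 + $11.11 + $37.92 = $482.27
Net pay = $1,388.16 − $482.27 = $905.89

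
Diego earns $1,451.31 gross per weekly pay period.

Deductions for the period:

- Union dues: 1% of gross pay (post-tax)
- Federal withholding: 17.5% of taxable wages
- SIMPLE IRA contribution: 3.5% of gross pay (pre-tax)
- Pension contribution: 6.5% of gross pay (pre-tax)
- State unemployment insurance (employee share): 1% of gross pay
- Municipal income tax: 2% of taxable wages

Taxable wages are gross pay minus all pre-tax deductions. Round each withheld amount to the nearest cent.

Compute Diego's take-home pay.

SIMPLE IRA contribution: $1,451.31 × 0.035 = $50.80
Pension contribution: $1,451.31 × 0.065 = $94.34
Pre-tax total = $50.80 + $94.34 = $145.14
Taxable wages = $1,451.31 − $145.14 = $1,306.17
Municipal income tax: $1,306.17 × 0.02 = $26.12
Federal withholding: $1,306.17 × 0.175 = $228.58
State unemployment insurance (employee share): $1,451.31 × 0.01 = $14.51
Union dues: $1,451.31 × 0.01 = $14.51
Total deductions = $50.80 + $94.34 + $26.12 + $228.58 + $14.51 + $14.51 = $428.86
Net pay = $1,451.31 − $428.86 = $1,022.45

$1,022.45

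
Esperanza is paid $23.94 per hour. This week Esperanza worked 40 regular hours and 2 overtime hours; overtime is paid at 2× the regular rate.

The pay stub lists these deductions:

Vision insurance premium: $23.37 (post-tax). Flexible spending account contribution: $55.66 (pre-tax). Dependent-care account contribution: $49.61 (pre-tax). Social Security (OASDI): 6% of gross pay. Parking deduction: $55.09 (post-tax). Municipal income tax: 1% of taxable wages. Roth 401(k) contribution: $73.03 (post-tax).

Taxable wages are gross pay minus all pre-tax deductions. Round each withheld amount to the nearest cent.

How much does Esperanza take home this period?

Regular pay: 40 × $23.94 = $957.60
Overtime pay: 2 × $23.94 × 2 = $95.76
Gross pay = $957.60 + $95.76 = $1053.36
Dependent-care account contribution: $49.61
Flexible spending account contribution: $55.66
Pre-tax total = $49.61 + $55.66 = $105.27
Taxable wages = $1053.36 − $105.27 = $948.09
Municipal income tax: $948.09 × 0.01 = $9.48
Social Security (OASDI): $1053.36 × 0.06 = $63.20
Parking deduction: $55.09
Vision insurance premium: $23.37
Roth 401(k) contribution: $73.03
Total deductions = $49.61 + $55.66 + $9.48 + $63.20 + $55.09 + $23.37 + $73.03 = $329.44
Net pay = $1053.36 − $329.44 = $723.92

$723.92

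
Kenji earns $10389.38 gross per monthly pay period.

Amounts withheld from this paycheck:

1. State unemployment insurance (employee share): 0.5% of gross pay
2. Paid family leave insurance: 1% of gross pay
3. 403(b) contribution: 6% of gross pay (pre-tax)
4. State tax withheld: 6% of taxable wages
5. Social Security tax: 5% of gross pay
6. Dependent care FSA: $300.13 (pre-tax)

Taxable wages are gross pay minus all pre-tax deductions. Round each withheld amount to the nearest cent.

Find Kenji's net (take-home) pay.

403(b) contribution: $10389.38 × 0.06 = $623.36
Dependent care FSA: $300.13
Pre-tax total = $623.36 + $300.13 = $923.49
Taxable wages = $10389.38 − $923.49 = $9465.89
State tax withheld: $9465.89 × 0.06 = $567.95
Social Security tax: $10389.38 × 0.05 = $519.47
Paid family leave insurance: $10389.38 × 0.01 = $103.89
State unemployment insurance (employee share): $10389.38 × 0.005 = $51.95
Total deductions = $623.36 + $300.13 + $567.95 + $519.47 + $103.89 + $51.95 = $2166.75
Net pay = $10389.38 − $2166.75 = $8222.63

$8222.63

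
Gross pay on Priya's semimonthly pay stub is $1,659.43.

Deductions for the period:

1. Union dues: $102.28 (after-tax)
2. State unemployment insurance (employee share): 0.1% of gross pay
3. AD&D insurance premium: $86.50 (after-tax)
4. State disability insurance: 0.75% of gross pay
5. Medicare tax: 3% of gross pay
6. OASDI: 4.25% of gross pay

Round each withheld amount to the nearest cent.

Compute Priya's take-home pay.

OASDI: $1,659.43 × 0.0425 = $70.53
State disability insurance: $1,659.43 × 0.0075 = $12.45
Medicare tax: $1,659.43 × 0.03 = $49.78
State unemployment insurance (employee share): $1,659.43 × 0.001 = $1.66
AD&D insurance premium: $86.50
Union dues: $102.28
Total deductions = $70.53 + $12.45 + $49.78 + $1.66 + $86.50 + $102.28 = $323.20
Net pay = $1,659.43 − $323.20 = $1,336.23

$1,336.23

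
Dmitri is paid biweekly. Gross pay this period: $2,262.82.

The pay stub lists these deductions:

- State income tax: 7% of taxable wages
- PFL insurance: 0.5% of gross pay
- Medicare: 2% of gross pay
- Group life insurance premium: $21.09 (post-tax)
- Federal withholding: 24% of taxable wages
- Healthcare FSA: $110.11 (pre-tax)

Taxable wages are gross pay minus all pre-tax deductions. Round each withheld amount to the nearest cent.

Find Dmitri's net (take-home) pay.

$1,407.71

Healthcare FSA: $110.11
Taxable wages = $2,262.82 − $110.11 = $2,152.71
Federal withholding: $2,152.71 × 0.24 = $516.65
State income tax: $2,152.71 × 0.07 = $150.69
PFL insurance: $2,262.82 × 0.005 = $11.31
Medicare: $2,262.82 × 0.02 = $45.26
Group life insurance premium: $21.09
Total deductions = $110.11 + $516.65 + $150.69 + $11.31 + $45.26 + $21.09 = $855.11
Net pay = $2,262.82 − $855.11 = $1,407.71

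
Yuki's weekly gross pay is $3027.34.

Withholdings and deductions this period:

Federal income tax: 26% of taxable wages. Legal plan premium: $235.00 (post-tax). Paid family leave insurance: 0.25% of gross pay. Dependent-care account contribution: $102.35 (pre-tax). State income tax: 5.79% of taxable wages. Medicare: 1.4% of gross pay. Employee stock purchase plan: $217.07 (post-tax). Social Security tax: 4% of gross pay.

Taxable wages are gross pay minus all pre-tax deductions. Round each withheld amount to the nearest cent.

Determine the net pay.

$1372.02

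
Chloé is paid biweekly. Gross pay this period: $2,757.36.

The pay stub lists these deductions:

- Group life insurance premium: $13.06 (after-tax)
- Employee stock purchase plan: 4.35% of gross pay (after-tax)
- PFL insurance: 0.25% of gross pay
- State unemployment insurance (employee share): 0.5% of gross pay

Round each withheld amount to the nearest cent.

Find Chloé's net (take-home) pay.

PFL insurance: $2,757.36 × 0.0025 = $6.89
State unemployment insurance (employee share): $2,757.36 × 0.005 = $13.79
Employee stock purchase plan: $2,757.36 × 0.0435 = $119.95
Group life insurance premium: $13.06
Total deductions = $6.89 + $13.79 + $119.95 + $13.06 = $153.69
Net pay = $2,757.36 − $153.69 = $2,603.67

$2,603.67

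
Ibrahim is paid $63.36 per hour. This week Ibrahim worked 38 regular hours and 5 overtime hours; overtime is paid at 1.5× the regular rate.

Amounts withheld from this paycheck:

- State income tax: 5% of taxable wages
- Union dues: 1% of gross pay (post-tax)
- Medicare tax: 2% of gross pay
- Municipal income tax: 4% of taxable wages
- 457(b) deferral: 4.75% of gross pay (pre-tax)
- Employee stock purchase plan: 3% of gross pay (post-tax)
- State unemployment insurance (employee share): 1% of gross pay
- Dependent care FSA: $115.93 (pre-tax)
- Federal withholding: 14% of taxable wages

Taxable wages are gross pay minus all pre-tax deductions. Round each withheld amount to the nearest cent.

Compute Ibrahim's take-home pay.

Regular pay: 38 × $63.36 = $2,407.68
Overtime pay: 5 × $63.36 × 1.5 = $475.20
Gross pay = $2,407.68 + $475.20 = $2,882.88
457(b) deferral: $2,882.88 × 0.0475 = $136.94
Dependent care FSA: $115.93
Pre-tax total = $136.94 + $115.93 = $252.87
Taxable wages = $2,882.88 − $252.87 = $2,630.01
Federal withholding: $2,630.01 × 0.14 = $368.20
State income tax: $2,630.01 × 0.05 = $131.50
Municipal income tax: $2,630.01 × 0.04 = $105.20
State unemployment insurance (employee share): $2,882.88 × 0.01 = $28.83
Medicare tax: $2,882.88 × 0.02 = $57.66
Union dues: $2,882.88 × 0.01 = $28.83
Employee stock purchase plan: $2,882.88 × 0.03 = $86.49
Total deductions = $136.94 + $115.93 + $368.20 + $131.50 + $105.20 + $28.83 + $57.66 + $28.83 + $86.49 = $1,059.58
Net pay = $2,882.88 − $1,059.58 = $1,823.30

$1,823.30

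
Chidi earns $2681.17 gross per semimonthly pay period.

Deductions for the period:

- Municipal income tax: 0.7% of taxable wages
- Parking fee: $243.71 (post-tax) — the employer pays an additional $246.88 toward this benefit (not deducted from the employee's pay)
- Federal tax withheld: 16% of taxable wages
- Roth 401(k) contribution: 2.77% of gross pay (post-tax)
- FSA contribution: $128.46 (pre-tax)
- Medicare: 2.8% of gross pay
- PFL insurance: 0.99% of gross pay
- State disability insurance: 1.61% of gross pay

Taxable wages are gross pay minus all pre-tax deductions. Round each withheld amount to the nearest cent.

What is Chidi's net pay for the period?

$1663.65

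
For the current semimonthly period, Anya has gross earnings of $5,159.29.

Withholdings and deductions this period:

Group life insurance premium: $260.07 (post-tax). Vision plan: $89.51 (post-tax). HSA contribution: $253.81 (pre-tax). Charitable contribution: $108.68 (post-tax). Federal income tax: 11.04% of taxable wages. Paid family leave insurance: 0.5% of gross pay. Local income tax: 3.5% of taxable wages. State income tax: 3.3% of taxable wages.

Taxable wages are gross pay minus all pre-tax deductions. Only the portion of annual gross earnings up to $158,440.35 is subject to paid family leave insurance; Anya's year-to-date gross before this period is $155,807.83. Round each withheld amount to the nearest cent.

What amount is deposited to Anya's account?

HSA contribution: $253.81
Taxable wages = $5,159.29 − $253.81 = $4,905.48
Federal income tax: $4,905.48 × 0.1104 = $541.56
Local income tax: $4,905.48 × 0.035 = $171.69
State income tax: $4,905.48 × 0.033 = $161.88
Paid family leave insurance: only $158,440.35 − $155,807.83 = $2,632.52 of this check is subject → $2,632.52 × 0.005 = $13.16
Charitable contribution: $108.68
Vision plan: $89.51
Group life insurance premium: $260.07
Total deductions = $253.81 + $541.56 + $171.69 + $161.88 + $13.16 + $108.68 + $89.51 + $260.07 = $1,600.36
Net pay = $5,159.29 − $1,600.36 = $3,558.93

$3,558.93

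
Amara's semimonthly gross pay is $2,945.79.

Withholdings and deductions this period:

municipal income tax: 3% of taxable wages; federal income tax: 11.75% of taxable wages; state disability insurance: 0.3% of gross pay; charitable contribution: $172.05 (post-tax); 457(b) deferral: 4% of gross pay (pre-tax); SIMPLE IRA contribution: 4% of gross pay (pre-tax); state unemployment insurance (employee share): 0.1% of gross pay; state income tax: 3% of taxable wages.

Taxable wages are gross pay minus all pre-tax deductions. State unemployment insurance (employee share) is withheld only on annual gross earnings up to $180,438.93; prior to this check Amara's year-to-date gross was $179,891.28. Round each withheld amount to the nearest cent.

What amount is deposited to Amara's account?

$2,047.65

SIMPLE IRA contribution: $2,945.79 × 0.04 = $117.83
457(b) deferral: $2,945.79 × 0.04 = $117.83
Pre-tax total = $117.83 + $117.83 = $235.66
Taxable wages = $2,945.79 − $235.66 = $2,710.13
Municipal income tax: $2,710.13 × 0.03 = $81.30
State income tax: $2,710.13 × 0.03 = $81.30
Federal income tax: $2,710.13 × 0.1175 = $318.44
State unemployment insurance (employee share): only $180,438.93 − $179,891.28 = $547.65 of this check is subject → $547.65 × 0.001 = $0.55
State disability insurance: $2,945.79 × 0.003 = $8.84
Charitable contribution: $172.05
Total deductions = $117.83 + $117.83 + $81.30 + $81.30 + $318.44 + $0.55 + $8.84 + $172.05 = $898.14
Net pay = $2,945.79 − $898.14 = $2,047.65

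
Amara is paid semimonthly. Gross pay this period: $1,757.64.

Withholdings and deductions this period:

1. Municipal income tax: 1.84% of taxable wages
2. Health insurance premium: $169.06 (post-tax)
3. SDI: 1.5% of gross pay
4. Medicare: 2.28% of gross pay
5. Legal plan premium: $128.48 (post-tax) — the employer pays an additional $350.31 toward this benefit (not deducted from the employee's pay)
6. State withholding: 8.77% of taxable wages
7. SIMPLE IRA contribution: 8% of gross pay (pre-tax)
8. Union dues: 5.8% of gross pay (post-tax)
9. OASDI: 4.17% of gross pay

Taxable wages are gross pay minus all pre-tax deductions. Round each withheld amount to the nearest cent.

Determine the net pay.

$906.27

SIMPLE IRA contribution: $1,757.64 × 0.08 = $140.61
Taxable wages = $1,757.64 − $140.61 = $1,617.03
Municipal income tax: $1,617.03 × 0.0184 = $29.75
State withholding: $1,617.03 × 0.0877 = $141.81
SDI: $1,757.64 × 0.015 = $26.36
OASDI: $1,757.64 × 0.0417 = $73.29
Medicare: $1,757.64 × 0.0228 = $40.07
Union dues: $1,757.64 × 0.058 = $101.94
Health insurance premium: $169.06
Legal plan premium: $128.48
(Employer's $350.31 toward legal plan premium is not withheld from the employee.)
Total deductions = $140.61 + $29.75 + $141.81 + $26.36 + $73.29 + $40.07 + $101.94 + $169.06 + $128.48 = $851.37
Net pay = $1,757.64 − $851.37 = $906.27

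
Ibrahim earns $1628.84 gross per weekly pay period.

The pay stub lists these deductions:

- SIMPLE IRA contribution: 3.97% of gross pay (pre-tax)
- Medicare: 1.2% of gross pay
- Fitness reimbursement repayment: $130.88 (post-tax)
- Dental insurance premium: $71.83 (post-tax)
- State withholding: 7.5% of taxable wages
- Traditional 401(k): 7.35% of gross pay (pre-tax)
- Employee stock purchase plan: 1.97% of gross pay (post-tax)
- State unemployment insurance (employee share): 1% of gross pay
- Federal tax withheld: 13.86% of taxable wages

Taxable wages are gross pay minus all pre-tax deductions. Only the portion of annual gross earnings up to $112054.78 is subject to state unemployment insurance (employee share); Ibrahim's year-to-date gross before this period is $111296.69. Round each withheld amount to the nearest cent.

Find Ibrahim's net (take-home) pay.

$874.00

Traditional 401(k): $1628.84 × 0.0735 = $119.72
SIMPLE IRA contribution: $1628.84 × 0.0397 = $64.66
Pre-tax total = $119.72 + $64.66 = $184.38
Taxable wages = $1628.84 − $184.38 = $1444.46
Federal tax withheld: $1444.46 × 0.1386 = $200.20
State withholding: $1444.46 × 0.075 = $108.33
Medicare: $1628.84 × 0.012 = $19.55
State unemployment insurance (employee share): only $112054.78 − $111296.69 = $758.09 of this check is subject → $758.09 × 0.01 = $7.58
Dental insurance premium: $71.83
Fitness reimbursement repayment: $130.88
Employee stock purchase plan: $1628.84 × 0.0197 = $32.09
Total deductions = $119.72 + $64.66 + $200.20 + $108.33 + $19.55 + $7.58 + $71.83 + $130.88 + $32.09 = $754.84
Net pay = $1628.84 − $754.84 = $874.00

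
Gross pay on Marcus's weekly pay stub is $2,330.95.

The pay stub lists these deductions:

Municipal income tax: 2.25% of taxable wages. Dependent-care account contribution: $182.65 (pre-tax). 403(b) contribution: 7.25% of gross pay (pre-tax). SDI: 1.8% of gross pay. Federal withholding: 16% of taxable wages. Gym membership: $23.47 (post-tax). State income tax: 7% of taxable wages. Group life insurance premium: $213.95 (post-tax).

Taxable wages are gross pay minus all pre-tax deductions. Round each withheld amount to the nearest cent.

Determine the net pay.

$1,200.16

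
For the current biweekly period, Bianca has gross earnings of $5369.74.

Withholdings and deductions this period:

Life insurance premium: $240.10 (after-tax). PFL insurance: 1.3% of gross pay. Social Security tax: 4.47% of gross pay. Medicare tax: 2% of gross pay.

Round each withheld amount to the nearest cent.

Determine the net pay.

Social Security tax: $5369.74 × 0.0447 = $240.03
PFL insurance: $5369.74 × 0.013 = $69.81
Medicare tax: $5369.74 × 0.02 = $107.39
Life insurance premium: $240.10
Total deductions = $240.03 + $69.81 + $107.39 + $240.10 = $657.33
Net pay = $5369.74 − $657.33 = $4712.41

$4712.41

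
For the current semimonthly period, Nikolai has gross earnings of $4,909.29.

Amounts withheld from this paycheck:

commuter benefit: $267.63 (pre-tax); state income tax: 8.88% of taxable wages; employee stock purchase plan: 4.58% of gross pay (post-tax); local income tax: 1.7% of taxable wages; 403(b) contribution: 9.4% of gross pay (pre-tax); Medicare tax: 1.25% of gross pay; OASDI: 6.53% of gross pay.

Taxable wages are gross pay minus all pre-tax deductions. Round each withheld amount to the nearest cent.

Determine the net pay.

$3,131.13

403(b) contribution: $4,909.29 × 0.094 = $461.47
Commuter benefit: $267.63
Pre-tax total = $461.47 + $267.63 = $729.10
Taxable wages = $4,909.29 − $729.10 = $4,180.19
State income tax: $4,180.19 × 0.0888 = $371.20
Local income tax: $4,180.19 × 0.017 = $71.06
Medicare tax: $4,909.29 × 0.0125 = $61.37
OASDI: $4,909.29 × 0.0653 = $320.58
Employee stock purchase plan: $4,909.29 × 0.0458 = $224.85
Total deductions = $461.47 + $267.63 + $371.20 + $71.06 + $61.37 + $320.58 + $224.85 = $1,778.16
Net pay = $4,909.29 − $1,778.16 = $3,131.13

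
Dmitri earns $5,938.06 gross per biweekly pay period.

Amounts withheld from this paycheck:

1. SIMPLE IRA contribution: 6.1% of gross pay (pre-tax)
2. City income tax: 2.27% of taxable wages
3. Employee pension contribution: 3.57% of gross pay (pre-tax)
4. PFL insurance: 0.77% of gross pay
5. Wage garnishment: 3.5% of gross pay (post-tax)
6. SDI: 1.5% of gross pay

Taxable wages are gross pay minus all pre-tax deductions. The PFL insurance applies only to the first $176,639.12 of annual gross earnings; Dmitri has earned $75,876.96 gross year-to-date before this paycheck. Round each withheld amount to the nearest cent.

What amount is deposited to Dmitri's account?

$4,899.47

Employee pension contribution: $5,938.06 × 0.0357 = $211.99
SIMPLE IRA contribution: $5,938.06 × 0.061 = $362.22
Pre-tax total = $211.99 + $362.22 = $574.21
Taxable wages = $5,938.06 − $574.21 = $5,363.85
City income tax: $5,363.85 × 0.0227 = $121.76
SDI: $5,938.06 × 0.015 = $89.07
PFL insurance: cap not yet reached, full $5,938.06 is subject → $5,938.06 × 0.0077 = $45.72
Wage garnishment: $5,938.06 × 0.035 = $207.83
Total deductions = $211.99 + $362.22 + $121.76 + $89.07 + $45.72 + $207.83 = $1,038.59
Net pay = $5,938.06 − $1,038.59 = $4,899.47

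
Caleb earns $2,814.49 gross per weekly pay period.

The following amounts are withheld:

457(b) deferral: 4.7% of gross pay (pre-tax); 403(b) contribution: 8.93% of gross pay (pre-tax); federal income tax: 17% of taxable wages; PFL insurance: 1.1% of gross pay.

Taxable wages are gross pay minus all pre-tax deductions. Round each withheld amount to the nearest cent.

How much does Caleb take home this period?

457(b) deferral: $2,814.49 × 0.047 = $132.28
403(b) contribution: $2,814.49 × 0.0893 = $251.33
Pre-tax total = $132.28 + $251.33 = $383.61
Taxable wages = $2,814.49 − $383.61 = $2,430.88
Federal income tax: $2,430.88 × 0.17 = $413.25
PFL insurance: $2,814.49 × 0.011 = $30.96
Total deductions = $132.28 + $251.33 + $413.25 + $30.96 = $827.82
Net pay = $2,814.49 − $827.82 = $1,986.67

$1,986.67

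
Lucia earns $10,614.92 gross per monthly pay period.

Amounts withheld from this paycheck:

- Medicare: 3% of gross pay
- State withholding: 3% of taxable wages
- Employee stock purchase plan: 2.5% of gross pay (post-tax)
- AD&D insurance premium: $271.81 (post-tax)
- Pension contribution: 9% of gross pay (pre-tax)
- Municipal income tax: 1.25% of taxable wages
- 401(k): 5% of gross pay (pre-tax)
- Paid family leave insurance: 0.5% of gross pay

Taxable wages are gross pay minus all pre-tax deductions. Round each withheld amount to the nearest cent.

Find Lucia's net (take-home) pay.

$7,832.16

Pension contribution: $10,614.92 × 0.09 = $955.34
401(k): $10,614.92 × 0.05 = $530.75
Pre-tax total = $955.34 + $530.75 = $1,486.09
Taxable wages = $10,614.92 − $1,486.09 = $9,128.83
State withholding: $9,128.83 × 0.03 = $273.86
Municipal income tax: $9,128.83 × 0.0125 = $114.11
Medicare: $10,614.92 × 0.03 = $318.45
Paid family leave insurance: $10,614.92 × 0.005 = $53.07
AD&D insurance premium: $271.81
Employee stock purchase plan: $10,614.92 × 0.025 = $265.37
Total deductions = $955.34 + $530.75 + $273.86 + $114.11 + $318.45 + $53.07 + $271.81 + $265.37 = $2,782.76
Net pay = $10,614.92 − $2,782.76 = $7,832.16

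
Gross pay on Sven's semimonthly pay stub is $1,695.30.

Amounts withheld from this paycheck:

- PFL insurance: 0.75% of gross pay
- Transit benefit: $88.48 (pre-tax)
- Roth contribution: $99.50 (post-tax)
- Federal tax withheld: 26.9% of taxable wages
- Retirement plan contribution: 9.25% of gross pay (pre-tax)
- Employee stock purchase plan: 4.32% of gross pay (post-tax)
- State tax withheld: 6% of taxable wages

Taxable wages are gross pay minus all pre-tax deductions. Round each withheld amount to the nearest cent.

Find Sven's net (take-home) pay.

Retirement plan contribution: $1,695.30 × 0.0925 = $156.82
Transit benefit: $88.48
Pre-tax total = $156.82 + $88.48 = $245.30
Taxable wages = $1,695.30 − $245.30 = $1,450.00
State tax withheld: $1,450.00 × 0.06 = $87.00
Federal tax withheld: $1,450.00 × 0.269 = $390.05
PFL insurance: $1,695.30 × 0.0075 = $12.71
Employee stock purchase plan: $1,695.30 × 0.0432 = $73.24
Roth contribution: $99.50
Total deductions = $156.82 + $88.48 + $87.00 + $390.05 + $12.71 + $73.24 + $99.50 = $907.80
Net pay = $1,695.30 − $907.80 = $787.50

$787.50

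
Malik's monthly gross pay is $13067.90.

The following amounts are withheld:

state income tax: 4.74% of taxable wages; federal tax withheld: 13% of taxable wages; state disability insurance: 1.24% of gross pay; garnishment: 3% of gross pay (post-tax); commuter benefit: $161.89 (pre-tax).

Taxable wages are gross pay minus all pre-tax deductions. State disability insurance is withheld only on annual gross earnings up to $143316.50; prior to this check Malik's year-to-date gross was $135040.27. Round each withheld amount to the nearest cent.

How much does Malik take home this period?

$10121.82

Commuter benefit: $161.89
Taxable wages = $13067.90 − $161.89 = $12906.01
State income tax: $12906.01 × 0.0474 = $611.74
Federal tax withheld: $12906.01 × 0.13 = $1677.78
State disability insurance: only $143316.50 − $135040.27 = $8276.23 of this check is subject → $8276.23 × 0.0124 = $102.63
Garnishment: $13067.90 × 0.03 = $392.04
Total deductions = $161.89 + $611.74 + $1677.78 + $102.63 + $392.04 = $2946.08
Net pay = $13067.90 − $2946.08 = $10121.82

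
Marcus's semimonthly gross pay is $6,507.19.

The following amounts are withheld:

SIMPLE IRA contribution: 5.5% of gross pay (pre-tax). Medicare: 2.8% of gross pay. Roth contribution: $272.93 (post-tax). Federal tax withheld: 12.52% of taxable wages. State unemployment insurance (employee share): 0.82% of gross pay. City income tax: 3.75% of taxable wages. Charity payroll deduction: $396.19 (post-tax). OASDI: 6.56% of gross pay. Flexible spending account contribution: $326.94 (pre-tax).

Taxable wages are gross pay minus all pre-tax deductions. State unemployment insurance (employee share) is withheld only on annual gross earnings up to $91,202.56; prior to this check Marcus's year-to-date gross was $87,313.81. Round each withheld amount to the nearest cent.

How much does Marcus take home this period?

$3,564.97

SIMPLE IRA contribution: $6,507.19 × 0.055 = $357.90
Flexible spending account contribution: $326.94
Pre-tax total = $357.90 + $326.94 = $684.84
Taxable wages = $6,507.19 − $684.84 = $5,822.35
City income tax: $5,822.35 × 0.0375 = $218.34
Federal tax withheld: $5,822.35 × 0.1252 = $728.96
State unemployment insurance (employee share): only $91,202.56 − $87,313.81 = $3,888.75 of this check is subject → $3,888.75 × 0.0082 = $31.89
Medicare: $6,507.19 × 0.028 = $182.20
OASDI: $6,507.19 × 0.0656 = $426.87
Roth contribution: $272.93
Charity payroll deduction: $396.19
Total deductions = $357.90 + $326.94 + $218.34 + $728.96 + $31.89 + $182.20 + $426.87 + $272.93 + $396.19 = $2,942.22
Net pay = $6,507.19 − $2,942.22 = $3,564.97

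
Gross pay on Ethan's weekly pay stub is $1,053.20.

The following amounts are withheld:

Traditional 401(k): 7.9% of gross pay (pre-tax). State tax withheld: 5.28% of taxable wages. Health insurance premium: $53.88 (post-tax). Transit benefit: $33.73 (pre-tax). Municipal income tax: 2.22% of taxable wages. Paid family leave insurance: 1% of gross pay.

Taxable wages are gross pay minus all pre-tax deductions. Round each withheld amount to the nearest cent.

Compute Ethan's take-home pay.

Transit benefit: $33.73
Traditional 401(k): $1,053.20 × 0.079 = $83.20
Pre-tax total = $33.73 + $83.20 = $116.93
Taxable wages = $1,053.20 − $116.93 = $936.27
Municipal income tax: $936.27 × 0.0222 = $20.79
State tax withheld: $936.27 × 0.0528 = $49.44
Paid family leave insurance: $1,053.20 × 0.01 = $10.53
Health insurance premium: $53.88
Total deductions = $33.73 + $83.20 + $20.79 + $49.44 + $10.53 + $53.88 = $251.57
Net pay = $1,053.20 − $251.57 = $801.63

$801.63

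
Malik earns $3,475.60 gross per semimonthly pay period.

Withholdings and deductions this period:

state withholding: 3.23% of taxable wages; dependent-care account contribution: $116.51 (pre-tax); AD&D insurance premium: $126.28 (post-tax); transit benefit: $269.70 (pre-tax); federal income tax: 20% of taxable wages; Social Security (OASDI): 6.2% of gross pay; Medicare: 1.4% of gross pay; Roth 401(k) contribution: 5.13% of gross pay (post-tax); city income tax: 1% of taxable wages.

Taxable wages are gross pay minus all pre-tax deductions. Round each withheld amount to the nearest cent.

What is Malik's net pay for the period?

$1,772.10

Dependent-care account contribution: $116.51
Transit benefit: $269.70
Pre-tax total = $116.51 + $269.70 = $386.21
Taxable wages = $3,475.60 − $386.21 = $3,089.39
Federal income tax: $3,089.39 × 0.2 = $617.88
City income tax: $3,089.39 × 0.01 = $30.89
State withholding: $3,089.39 × 0.0323 = $99.79
Medicare: $3,475.60 × 0.014 = $48.66
Social Security (OASDI): $3,475.60 × 0.062 = $215.49
Roth 401(k) contribution: $3,475.60 × 0.0513 = $178.30
AD&D insurance premium: $126.28
Total deductions = $116.51 + $269.70 + $617.88 + $30.89 + $99.79 + $48.66 + $215.49 + $178.30 + $126.28 = $1,703.50
Net pay = $3,475.60 − $1,703.50 = $1,772.10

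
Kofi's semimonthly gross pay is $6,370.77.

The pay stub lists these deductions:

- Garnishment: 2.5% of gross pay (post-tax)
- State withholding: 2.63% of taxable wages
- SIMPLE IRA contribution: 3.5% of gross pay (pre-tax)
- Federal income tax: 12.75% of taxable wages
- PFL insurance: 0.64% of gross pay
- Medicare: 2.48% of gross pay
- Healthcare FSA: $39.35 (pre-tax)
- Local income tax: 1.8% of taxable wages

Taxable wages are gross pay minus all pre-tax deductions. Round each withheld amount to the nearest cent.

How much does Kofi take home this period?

$4,700.97

Healthcare FSA: $39.35
SIMPLE IRA contribution: $6,370.77 × 0.035 = $222.98
Pre-tax total = $39.35 + $222.98 = $262.33
Taxable wages = $6,370.77 − $262.33 = $6,108.44
State withholding: $6,108.44 × 0.0263 = $160.65
Federal income tax: $6,108.44 × 0.1275 = $778.83
Local income tax: $6,108.44 × 0.018 = $109.95
Medicare: $6,370.77 × 0.0248 = $158.00
PFL insurance: $6,370.77 × 0.0064 = $40.77
Garnishment: $6,370.77 × 0.025 = $159.27
Total deductions = $39.35 + $222.98 + $160.65 + $778.83 + $109.95 + $158.00 + $40.77 + $159.27 = $1,669.80
Net pay = $6,370.77 − $1,669.80 = $4,700.97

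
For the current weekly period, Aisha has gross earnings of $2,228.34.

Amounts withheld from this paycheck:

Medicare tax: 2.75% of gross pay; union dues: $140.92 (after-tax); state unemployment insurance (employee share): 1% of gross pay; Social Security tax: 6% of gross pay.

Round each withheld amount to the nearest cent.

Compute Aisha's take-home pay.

$1,870.16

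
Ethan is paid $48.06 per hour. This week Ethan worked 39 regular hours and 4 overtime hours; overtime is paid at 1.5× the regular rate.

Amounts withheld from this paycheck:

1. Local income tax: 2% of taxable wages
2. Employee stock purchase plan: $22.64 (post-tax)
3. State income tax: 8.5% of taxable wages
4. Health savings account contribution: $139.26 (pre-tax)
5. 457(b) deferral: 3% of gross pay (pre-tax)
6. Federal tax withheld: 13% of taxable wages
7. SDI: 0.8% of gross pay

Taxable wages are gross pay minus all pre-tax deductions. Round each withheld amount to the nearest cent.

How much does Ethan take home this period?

$1,458.36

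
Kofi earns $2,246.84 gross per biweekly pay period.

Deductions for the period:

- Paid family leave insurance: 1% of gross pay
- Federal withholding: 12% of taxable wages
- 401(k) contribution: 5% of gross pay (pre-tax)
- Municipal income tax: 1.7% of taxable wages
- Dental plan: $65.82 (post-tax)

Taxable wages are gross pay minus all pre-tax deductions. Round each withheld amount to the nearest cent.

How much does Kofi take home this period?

$1,753.78

401(k) contribution: $2,246.84 × 0.05 = $112.34
Taxable wages = $2,246.84 − $112.34 = $2,134.50
Federal withholding: $2,134.50 × 0.12 = $256.14
Municipal income tax: $2,134.50 × 0.017 = $36.29
Paid family leave insurance: $2,246.84 × 0.01 = $22.47
Dental plan: $65.82
Total deductions = $112.34 + $256.14 + $36.29 + $22.47 + $65.82 = $493.06
Net pay = $2,246.84 − $493.06 = $1,753.78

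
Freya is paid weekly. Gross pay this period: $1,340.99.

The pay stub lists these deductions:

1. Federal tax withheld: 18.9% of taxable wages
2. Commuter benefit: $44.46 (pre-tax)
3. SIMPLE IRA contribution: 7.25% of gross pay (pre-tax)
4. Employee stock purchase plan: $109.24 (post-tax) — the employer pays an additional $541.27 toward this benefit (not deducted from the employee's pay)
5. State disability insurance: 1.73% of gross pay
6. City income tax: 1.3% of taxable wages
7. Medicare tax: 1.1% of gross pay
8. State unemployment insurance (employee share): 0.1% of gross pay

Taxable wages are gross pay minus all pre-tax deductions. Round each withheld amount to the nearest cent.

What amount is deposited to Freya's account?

$808.52

Commuter benefit: $44.46
SIMPLE IRA contribution: $1,340.99 × 0.0725 = $97.22
Pre-tax total = $44.46 + $97.22 = $141.68
Taxable wages = $1,340.99 − $141.68 = $1,199.31
Federal tax withheld: $1,199.31 × 0.189 = $226.67
City income tax: $1,199.31 × 0.013 = $15.59
State disability insurance: $1,340.99 × 0.0173 = $23.20
State unemployment insurance (employee share): $1,340.99 × 0.001 = $1.34
Medicare tax: $1,340.99 × 0.011 = $14.75
Employee stock purchase plan: $109.24
(Employer's $541.27 toward employee stock purchase plan is not withheld from the employee.)
Total deductions = $44.46 + $97.22 + $226.67 + $15.59 + $23.20 + $1.34 + $14.75 + $109.24 = $532.47
Net pay = $1,340.99 − $532.47 = $808.52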